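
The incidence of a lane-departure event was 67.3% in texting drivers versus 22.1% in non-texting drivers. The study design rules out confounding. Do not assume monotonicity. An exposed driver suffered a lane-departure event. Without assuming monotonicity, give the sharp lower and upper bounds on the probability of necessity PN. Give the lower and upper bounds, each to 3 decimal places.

0.672 ≤ PN ≤ 1.000

p₁ = 0.673, p₀ = 0.221.
Under exogeneity alone the bounds on PN are max{0,(p₁−p₀)/p₁} ≤ PN ≤ min{1,(1−p₀)/p₁}.
  lower = (p₁ − p₀)/p₁ = 0.452 / 0.673 ≈ 0.6716
  upper = min{1, (1 − p₀)/p₁} = 0.779 / 0.673 ≈ 1.1575 → capped at 1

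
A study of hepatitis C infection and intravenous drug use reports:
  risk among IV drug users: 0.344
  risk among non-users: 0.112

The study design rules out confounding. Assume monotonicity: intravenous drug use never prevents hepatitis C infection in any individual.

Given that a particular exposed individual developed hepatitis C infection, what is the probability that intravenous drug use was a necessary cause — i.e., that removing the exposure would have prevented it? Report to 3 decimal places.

Let p₁ = 0.344, p₀ = 0.112.
Under exogeneity and monotonicity, PN = (p₁ − p₀) / p₁.
PN = (0.344 − 0.112) / 0.344 = 0.232 / 0.344 ≈ 0.6744

PN ≈ 0.674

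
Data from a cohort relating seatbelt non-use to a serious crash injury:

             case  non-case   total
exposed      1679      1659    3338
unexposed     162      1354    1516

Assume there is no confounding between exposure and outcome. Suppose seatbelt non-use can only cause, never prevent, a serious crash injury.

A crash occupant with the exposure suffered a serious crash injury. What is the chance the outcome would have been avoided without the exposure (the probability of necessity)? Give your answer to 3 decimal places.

PN ≈ 0.788

p₁ = P(outcome | exposed) = 1679/3338 = 0.503
p₀ = P(outcome | unexposed) = 162/1516 = 0.10686
Under exogeneity and monotonicity, PN = (p₁ − p₀) / p₁.
PN = (0.503 − 0.10686) / 0.503 = 0.39614 / 0.503 ≈ 0.7876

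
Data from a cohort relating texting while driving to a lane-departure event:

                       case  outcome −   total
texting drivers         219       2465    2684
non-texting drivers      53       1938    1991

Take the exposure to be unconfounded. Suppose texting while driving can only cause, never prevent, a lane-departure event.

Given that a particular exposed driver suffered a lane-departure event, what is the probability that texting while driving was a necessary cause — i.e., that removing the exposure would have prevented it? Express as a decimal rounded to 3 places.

p₁ = P(outcome | exposed) = 219/2684 = 0.081595
p₀ = P(outcome | unexposed) = 53/1991 = 0.02662
Under exogeneity and monotonicity, PN = (p₁ − p₀) / p₁.
PN = (0.081595 − 0.02662) / 0.081595 = 0.054975 / 0.081595 ≈ 0.6738

PN ≈ 0.674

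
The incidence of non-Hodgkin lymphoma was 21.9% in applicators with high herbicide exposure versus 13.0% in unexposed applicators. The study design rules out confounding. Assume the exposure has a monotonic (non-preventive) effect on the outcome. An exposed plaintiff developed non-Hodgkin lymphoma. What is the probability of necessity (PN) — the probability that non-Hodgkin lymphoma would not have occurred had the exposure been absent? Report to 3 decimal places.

PN ≈ 0.406

p₁ = 0.219, p₀ = 0.13.
Under exogeneity and monotonicity, PN = (p₁ − p₀) / p₁.
PN = (0.219 − 0.13) / 0.219 = 0.089 / 0.219 ≈ 0.4064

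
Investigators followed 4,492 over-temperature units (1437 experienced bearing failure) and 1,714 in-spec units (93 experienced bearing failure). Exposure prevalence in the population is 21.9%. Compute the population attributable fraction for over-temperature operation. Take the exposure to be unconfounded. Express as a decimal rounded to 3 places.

PAF ≈ 0.517

p₁ = P(outcome | exposed) = 1437/4492 = 0.3199
p₀ = P(outcome | unexposed) = 93/1714 = 0.054259
Overall risk P(Y=1) = π·p₁ + (1−π)·p₀ = 0.219×0.3199 + 0.781×0.054259 = 0.11243.
Under exogeneity, PAF = [P(Y=1) − p₀] / P(Y=1).
PAF = (0.11243 − 0.054259) / 0.11243 ≈ 0.5174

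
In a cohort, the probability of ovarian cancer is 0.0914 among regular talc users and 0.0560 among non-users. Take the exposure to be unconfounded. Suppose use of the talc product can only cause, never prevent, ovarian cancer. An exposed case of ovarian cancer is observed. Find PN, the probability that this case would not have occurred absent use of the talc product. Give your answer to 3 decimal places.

Let p₁ = 0.0914, p₀ = 0.056.
Under exogeneity and monotonicity, PN = (p₁ − p₀) / p₁.
PN = (0.0914 − 0.056) / 0.0914 = 0.0354 / 0.0914 ≈ 0.3873

PN ≈ 0.387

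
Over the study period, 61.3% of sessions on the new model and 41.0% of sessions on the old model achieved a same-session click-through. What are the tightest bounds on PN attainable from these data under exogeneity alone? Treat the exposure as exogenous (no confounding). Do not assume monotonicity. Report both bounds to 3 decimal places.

0.331 ≤ PN ≤ 0.962

p₁ = 0.613, p₀ = 0.41.
Under exogeneity alone the bounds on PN are max{0,(p₁−p₀)/p₁} ≤ PN ≤ min{1,(1−p₀)/p₁}.
  lower = (p₁ − p₀)/p₁ = 0.203 / 0.613 ≈ 0.3312
  upper = min{1, (1 − p₀)/p₁} = 0.59 / 0.613 ≈ 0.9625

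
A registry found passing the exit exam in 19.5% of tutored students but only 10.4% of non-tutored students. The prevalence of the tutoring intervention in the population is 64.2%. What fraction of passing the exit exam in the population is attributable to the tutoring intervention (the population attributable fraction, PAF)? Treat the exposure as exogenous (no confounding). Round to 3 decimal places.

p₁ = 0.195, p₀ = 0.104.
Overall risk P(Y=1) = π·p₁ + (1−π)·p₀ = 0.642×0.195 + 0.358×0.104 = 0.16242.
Under exogeneity, PAF = [P(Y=1) − p₀] / P(Y=1).
PAF = (0.16242 − 0.104) / 0.16242 ≈ 0.3597

PAF ≈ 0.360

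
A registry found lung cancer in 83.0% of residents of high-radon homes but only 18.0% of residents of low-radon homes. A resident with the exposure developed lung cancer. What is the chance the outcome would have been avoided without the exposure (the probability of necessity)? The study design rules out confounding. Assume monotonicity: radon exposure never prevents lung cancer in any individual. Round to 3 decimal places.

p₁ = 0.83, p₀ = 0.18.
Under exogeneity and monotonicity, PN = (p₁ − p₀) / p₁.
PN = (0.83 − 0.18) / 0.83 = 0.65 / 0.83 ≈ 0.7831

PN ≈ 0.783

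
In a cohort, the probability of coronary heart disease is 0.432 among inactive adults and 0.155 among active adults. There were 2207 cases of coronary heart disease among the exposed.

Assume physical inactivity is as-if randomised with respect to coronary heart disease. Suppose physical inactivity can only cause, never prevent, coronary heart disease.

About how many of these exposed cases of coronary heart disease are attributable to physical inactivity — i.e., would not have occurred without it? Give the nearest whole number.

about 1415 cases

Let p₁ = 0.432, p₀ = 0.155.
PN = (p₁ − p₀)/p₁ = (0.432 − 0.155) / 0.432 ≈ 0.64120.
Attributable cases ≈ PN × (exposed cases) = 0.64120 × 2207 ≈ 1415.14.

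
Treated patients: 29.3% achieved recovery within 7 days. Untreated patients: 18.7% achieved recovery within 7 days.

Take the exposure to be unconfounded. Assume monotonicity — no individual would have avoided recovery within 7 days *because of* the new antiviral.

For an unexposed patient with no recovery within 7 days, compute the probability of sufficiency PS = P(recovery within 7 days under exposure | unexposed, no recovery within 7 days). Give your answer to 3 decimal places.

PS ≈ 0.130

p₁ = 0.293, p₀ = 0.187.
Under exogeneity and monotonicity, PS = (p₁ − p₀) / (1 − p₀).
PS = (0.293 − 0.187) / (1 − 0.187) = 0.106 / 0.813 ≈ 0.1304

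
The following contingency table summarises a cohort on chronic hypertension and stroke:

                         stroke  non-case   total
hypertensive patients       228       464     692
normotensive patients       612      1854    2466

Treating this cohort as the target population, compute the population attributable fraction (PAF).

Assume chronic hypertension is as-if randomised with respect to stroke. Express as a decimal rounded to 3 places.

PAF ≈ 0.067

p₁ = P(outcome | exposed) = 228/692 = 0.32948
p₀ = P(outcome | unexposed) = 612/2466 = 0.24818
Exposure prevalence π = 692/3158 = 0.21913; overall risk P(Y=1) = 0.26599.
Under exogeneity, PAF = [P(Y=1) − p₀]/P(Y=1).
PAF = (0.26599 − 0.24818) / 0.26599 ≈ 0.0670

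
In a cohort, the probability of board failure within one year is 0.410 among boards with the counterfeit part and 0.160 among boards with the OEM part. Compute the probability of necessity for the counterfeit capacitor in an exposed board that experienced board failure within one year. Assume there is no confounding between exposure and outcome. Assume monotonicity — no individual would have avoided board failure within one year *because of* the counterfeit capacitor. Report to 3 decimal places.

Let p₁ = 0.41, p₀ = 0.16.
Under exogeneity and monotonicity, PN = (p₁ − p₀) / p₁.
PN = (0.41 − 0.16) / 0.41 = 0.25 / 0.41 ≈ 0.6098

PN ≈ 0.610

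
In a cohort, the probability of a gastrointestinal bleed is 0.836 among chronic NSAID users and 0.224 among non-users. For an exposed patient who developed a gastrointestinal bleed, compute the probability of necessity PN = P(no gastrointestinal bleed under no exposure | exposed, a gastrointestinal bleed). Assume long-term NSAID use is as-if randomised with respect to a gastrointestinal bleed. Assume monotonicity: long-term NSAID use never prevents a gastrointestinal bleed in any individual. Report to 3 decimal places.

PN ≈ 0.732

Let p₁ = 0.836, p₀ = 0.224.
Under exogeneity and monotonicity, PN = (p₁ − p₀) / p₁.
PN = (0.836 − 0.224) / 0.836 = 0.612 / 0.836 ≈ 0.7321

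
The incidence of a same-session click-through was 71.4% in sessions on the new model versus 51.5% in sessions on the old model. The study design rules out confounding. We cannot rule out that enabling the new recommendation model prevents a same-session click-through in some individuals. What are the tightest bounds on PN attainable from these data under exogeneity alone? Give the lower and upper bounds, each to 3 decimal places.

p₁ = 0.714, p₀ = 0.515.
Under exogeneity alone the bounds on PN are max{0,(p₁−p₀)/p₁} ≤ PN ≤ min{1,(1−p₀)/p₁}.
  lower = (p₁ − p₀)/p₁ = 0.199 / 0.714 ≈ 0.2787
  upper = min{1, (1 − p₀)/p₁} = 0.485 / 0.714 ≈ 0.6793

0.279 ≤ PN ≤ 0.679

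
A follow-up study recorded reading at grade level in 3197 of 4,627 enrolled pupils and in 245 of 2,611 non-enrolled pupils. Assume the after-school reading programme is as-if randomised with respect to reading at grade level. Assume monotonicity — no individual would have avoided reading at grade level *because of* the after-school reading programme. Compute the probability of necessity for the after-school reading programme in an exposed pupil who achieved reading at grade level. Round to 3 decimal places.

PN ≈ 0.864

p₁ = P(outcome | exposed) = 3197/4627 = 0.69094
p₀ = P(outcome | unexposed) = 245/2611 = 0.093834
Under exogeneity and monotonicity, PN = (p₁ − p₀) / p₁.
PN = (0.69094 − 0.093834) / 0.69094 = 0.59711 / 0.69094 ≈ 0.8642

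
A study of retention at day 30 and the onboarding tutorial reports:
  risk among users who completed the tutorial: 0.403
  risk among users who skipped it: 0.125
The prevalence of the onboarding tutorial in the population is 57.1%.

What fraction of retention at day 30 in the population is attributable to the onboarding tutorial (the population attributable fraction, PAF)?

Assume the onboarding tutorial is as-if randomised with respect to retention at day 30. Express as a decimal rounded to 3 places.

Let p₁ = 0.403, p₀ = 0.125.
Overall risk P(Y=1) = π·p₁ + (1−π)·p₀ = 0.571×0.403 + 0.429×0.125 = 0.28374.
Under exogeneity, PAF = [P(Y=1) − p₀] / P(Y=1).
PAF = (0.28374 − 0.125) / 0.28374 ≈ 0.5595

PAF ≈ 0.559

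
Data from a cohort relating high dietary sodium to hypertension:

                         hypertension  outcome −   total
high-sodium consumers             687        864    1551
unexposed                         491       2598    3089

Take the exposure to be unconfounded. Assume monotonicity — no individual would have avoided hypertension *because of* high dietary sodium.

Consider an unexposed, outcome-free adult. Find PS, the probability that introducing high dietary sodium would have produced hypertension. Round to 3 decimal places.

PS ≈ 0.338

p₁ = P(outcome | exposed) = 687/1551 = 0.44294
p₀ = P(outcome | unexposed) = 491/3089 = 0.15895
Under exogeneity and monotonicity, PS = (p₁ − p₀) / (1 − p₀).
PS = (0.44294 − 0.15895) / (1 − 0.15895) = 0.28399 / 0.84105 ≈ 0.3377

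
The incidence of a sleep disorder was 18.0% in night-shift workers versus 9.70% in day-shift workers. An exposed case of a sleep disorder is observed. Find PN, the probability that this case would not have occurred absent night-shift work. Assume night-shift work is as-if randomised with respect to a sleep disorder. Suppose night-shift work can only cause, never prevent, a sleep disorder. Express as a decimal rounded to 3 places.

p₁ = 0.18, p₀ = 0.097.
Under exogeneity and monotonicity, PN = (p₁ − p₀) / p₁.
PN = (0.18 − 0.097) / 0.18 = 0.083 / 0.18 ≈ 0.4611

PN ≈ 0.461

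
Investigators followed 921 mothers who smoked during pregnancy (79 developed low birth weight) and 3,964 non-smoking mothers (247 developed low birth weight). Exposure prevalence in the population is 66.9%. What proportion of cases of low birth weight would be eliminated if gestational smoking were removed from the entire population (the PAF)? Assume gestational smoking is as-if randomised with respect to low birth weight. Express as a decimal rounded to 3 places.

PAF ≈ 0.201

p₁ = P(outcome | exposed) = 79/921 = 0.085776
p₀ = P(outcome | unexposed) = 247/3964 = 0.062311
Overall risk P(Y=1) = π·p₁ + (1−π)·p₀ = 0.669×0.085776 + 0.331×0.062311 = 0.078009.
Under exogeneity, PAF = [P(Y=1) − p₀] / P(Y=1).
PAF = (0.078009 − 0.062311) / 0.078009 ≈ 0.2012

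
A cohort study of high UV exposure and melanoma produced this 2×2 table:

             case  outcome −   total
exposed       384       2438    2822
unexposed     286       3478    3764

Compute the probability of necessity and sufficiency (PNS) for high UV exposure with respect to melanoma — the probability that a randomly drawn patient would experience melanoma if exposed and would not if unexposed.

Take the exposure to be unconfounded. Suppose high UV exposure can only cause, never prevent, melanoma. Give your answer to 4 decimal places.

p₁ = P(outcome | exposed) = 384/2822 = 0.13607
p₀ = P(outcome | unexposed) = 286/3764 = 0.075983
Under exogeneity and monotonicity, PNS = p₁ − p₀.
PNS = 0.13607 − 0.075983 = 0.060091

PNS ≈ 0.0601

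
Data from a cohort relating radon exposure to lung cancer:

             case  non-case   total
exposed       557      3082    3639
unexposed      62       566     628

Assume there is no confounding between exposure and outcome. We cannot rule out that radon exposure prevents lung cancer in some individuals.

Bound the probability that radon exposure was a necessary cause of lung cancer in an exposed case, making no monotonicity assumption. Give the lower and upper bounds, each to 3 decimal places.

p₁ = P(outcome | exposed) = 557/3639 = 0.15306
p₀ = P(outcome | unexposed) = 62/628 = 0.098726
Under exogeneity alone the bounds on PN are max{0,(p₁−p₀)/p₁} ≤ PN ≤ min{1,(1−p₀)/p₁}.
  lower = (p₁ − p₀)/p₁ = 0.054338 / 0.15306 ≈ 0.3550
  upper = min{1, (1 − p₀)/p₁} = 0.90127 / 0.15306 ≈ 5.8882 → capped at 1

0.355 ≤ PN ≤ 1.000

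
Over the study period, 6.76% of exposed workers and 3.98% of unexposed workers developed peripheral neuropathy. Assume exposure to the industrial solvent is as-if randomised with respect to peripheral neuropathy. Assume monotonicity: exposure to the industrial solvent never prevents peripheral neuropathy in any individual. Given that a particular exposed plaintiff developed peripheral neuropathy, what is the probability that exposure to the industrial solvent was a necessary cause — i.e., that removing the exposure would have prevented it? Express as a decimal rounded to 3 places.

PN ≈ 0.411

p₁ = 0.0676, p₀ = 0.0398.
Under exogeneity and monotonicity, PN = (p₁ − p₀) / p₁.
PN = (0.0676 − 0.0398) / 0.0676 = 0.0278 / 0.0676 ≈ 0.4112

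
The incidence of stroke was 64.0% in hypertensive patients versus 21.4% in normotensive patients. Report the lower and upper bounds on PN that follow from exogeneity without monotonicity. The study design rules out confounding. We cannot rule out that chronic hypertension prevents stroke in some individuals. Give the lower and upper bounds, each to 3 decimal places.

p₁ = 0.64, p₀ = 0.214.
Under exogeneity alone the bounds on PN are max{0,(p₁−p₀)/p₁} ≤ PN ≤ min{1,(1−p₀)/p₁}.
  lower = (p₁ − p₀)/p₁ = 0.426 / 0.64 ≈ 0.6656
  upper = min{1, (1 − p₀)/p₁} = 0.786 / 0.64 ≈ 1.2281 → capped at 1

0.666 ≤ PN ≤ 1.000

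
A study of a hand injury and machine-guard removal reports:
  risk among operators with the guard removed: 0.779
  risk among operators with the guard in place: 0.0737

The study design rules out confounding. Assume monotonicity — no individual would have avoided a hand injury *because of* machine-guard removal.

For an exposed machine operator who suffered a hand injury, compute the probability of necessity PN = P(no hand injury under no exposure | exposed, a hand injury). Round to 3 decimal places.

Let p₁ = 0.779, p₀ = 0.0737.
Under exogeneity and monotonicity, PN = (p₁ − p₀) / p₁.
PN = (0.779 − 0.0737) / 0.779 = 0.7053 / 0.779 ≈ 0.9054

PN ≈ 0.905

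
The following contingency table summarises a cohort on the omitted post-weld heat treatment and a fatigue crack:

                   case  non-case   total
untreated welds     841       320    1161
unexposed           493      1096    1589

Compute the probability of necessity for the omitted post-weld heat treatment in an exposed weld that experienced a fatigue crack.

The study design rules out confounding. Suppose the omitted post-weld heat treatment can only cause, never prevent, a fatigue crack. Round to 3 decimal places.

p₁ = P(outcome | exposed) = 841/1161 = 0.72438
p₀ = P(outcome | unexposed) = 493/1589 = 0.31026
Under exogeneity and monotonicity, PN = (p₁ − p₀) / p₁.
PN = (0.72438 − 0.31026) / 0.72438 = 0.41412 / 0.72438 ≈ 0.5717

PN ≈ 0.572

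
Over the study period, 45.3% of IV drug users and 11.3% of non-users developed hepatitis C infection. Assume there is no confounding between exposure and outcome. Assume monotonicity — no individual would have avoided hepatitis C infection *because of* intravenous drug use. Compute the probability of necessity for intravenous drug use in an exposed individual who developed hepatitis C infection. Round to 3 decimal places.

PN ≈ 0.751

p₁ = 0.453, p₀ = 0.113.
Under exogeneity and monotonicity, PN = (p₁ − p₀) / p₁.
PN = (0.453 − 0.113) / 0.453 = 0.34 / 0.453 ≈ 0.7506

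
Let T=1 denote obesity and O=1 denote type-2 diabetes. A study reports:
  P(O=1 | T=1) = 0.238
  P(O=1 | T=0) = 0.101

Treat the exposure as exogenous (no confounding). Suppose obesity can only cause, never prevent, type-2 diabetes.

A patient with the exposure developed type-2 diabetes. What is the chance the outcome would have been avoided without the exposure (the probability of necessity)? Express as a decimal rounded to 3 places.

Let p₁ = 0.238, p₀ = 0.101.
Under exogeneity and monotonicity, PN = (p₁ − p₀) / p₁.
PN = (0.238 − 0.101) / 0.238 = 0.137 / 0.238 ≈ 0.5756

PN ≈ 0.576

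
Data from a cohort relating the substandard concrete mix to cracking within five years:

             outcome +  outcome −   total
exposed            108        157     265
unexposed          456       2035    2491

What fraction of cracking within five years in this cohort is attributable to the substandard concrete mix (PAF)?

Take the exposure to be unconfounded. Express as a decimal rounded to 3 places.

p₁ = P(outcome | exposed) = 108/265 = 0.40755
p₀ = P(outcome | unexposed) = 456/2491 = 0.18306
Exposure prevalence π = 265/2756 = 0.096154; overall risk P(Y=1) = 0.20464.
Under exogeneity, PAF = [P(Y=1) − p₀]/P(Y=1).
PAF = (0.20464 − 0.18306) / 0.20464 ≈ 0.1055

PAF ≈ 0.105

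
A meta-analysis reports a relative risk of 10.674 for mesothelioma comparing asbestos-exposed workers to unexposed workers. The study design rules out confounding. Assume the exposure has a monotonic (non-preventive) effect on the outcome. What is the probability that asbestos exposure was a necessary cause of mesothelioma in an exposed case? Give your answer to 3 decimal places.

Under exogeneity and monotonicity, PN = (RR − 1) / RR = 1 − 1/RR.
PN = (10.674 − 1) / 10.674 = 9.674 / 10.674 ≈ 0.9063

PN ≈ 0.906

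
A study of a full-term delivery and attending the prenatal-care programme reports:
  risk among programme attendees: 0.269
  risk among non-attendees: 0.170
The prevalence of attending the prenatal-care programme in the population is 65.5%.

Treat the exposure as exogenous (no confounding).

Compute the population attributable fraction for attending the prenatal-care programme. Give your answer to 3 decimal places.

Let p₁ = 0.269, p₀ = 0.17.
Overall risk P(Y=1) = π·p₁ + (1−π)·p₀ = 0.655×0.269 + 0.345×0.17 = 0.23485.
Under exogeneity, PAF = [P(Y=1) − p₀] / P(Y=1).
PAF = (0.23485 − 0.17) / 0.23485 ≈ 0.2761

PAF ≈ 0.276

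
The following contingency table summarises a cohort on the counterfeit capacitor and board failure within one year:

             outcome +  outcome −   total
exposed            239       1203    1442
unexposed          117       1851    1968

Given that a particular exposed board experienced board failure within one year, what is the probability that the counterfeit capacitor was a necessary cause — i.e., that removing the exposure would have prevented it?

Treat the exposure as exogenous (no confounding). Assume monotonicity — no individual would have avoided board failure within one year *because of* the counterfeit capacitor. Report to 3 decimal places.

p₁ = P(outcome | exposed) = 239/1442 = 0.16574
p₀ = P(outcome | unexposed) = 117/1968 = 0.059451
Under exogeneity and monotonicity, PN = (p₁ − p₀) / p₁.
PN = (0.16574 − 0.059451) / 0.16574 = 0.10629 / 0.16574 ≈ 0.6413

PN ≈ 0.641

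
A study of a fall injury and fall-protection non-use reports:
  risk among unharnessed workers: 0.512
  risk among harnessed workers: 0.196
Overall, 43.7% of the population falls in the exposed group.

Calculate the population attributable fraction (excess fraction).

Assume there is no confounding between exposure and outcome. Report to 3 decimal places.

PAF ≈ 0.413

Let p₁ = 0.512, p₀ = 0.196.
Overall risk P(Y=1) = π·p₁ + (1−π)·p₀ = 0.437×0.512 + 0.563×0.196 = 0.33409.
Under exogeneity, PAF = [P(Y=1) − p₀] / P(Y=1).
PAF = (0.33409 − 0.196) / 0.33409 ≈ 0.4133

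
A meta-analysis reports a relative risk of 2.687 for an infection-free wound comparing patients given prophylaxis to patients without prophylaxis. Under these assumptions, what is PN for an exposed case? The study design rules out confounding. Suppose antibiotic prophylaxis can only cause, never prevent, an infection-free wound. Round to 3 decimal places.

Under exogeneity and monotonicity, PN = (RR − 1) / RR = 1 − 1/RR.
PN = (2.687 − 1) / 2.687 = 1.687 / 2.687 ≈ 0.6278

PN ≈ 0.628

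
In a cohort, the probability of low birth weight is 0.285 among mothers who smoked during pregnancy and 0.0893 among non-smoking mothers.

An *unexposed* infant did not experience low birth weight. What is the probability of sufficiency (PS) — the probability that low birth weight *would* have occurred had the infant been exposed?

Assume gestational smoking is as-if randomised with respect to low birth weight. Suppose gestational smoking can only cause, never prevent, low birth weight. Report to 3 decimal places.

Let p₁ = 0.285, p₀ = 0.0893.
Under exogeneity and monotonicity, PS = (p₁ − p₀) / (1 − p₀).
PS = (0.285 − 0.0893) / (1 − 0.0893) = 0.1957 / 0.9107 ≈ 0.2149

PS ≈ 0.215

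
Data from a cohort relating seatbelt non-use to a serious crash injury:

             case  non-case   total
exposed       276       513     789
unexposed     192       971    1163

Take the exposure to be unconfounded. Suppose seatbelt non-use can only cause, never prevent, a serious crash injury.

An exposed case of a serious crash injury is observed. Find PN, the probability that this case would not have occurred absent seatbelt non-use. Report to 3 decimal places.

p₁ = P(outcome | exposed) = 276/789 = 0.34981
p₀ = P(outcome | unexposed) = 192/1163 = 0.16509
Under exogeneity and monotonicity, PN = (p₁ − p₀)/p₁.
PN = (0.34981 − 0.16509) / 0.34981 ≈ 0.5281

PN ≈ 0.528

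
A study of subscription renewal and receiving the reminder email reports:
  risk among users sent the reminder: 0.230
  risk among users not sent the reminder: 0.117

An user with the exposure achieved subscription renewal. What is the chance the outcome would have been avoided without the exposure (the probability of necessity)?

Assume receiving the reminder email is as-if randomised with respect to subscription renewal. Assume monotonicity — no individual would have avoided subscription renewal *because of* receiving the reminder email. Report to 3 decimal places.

PN ≈ 0.491

Let p₁ = 0.23, p₀ = 0.117.
Under exogeneity and monotonicity, PN = (p₁ − p₀) / p₁.
PN = (0.23 − 0.117) / 0.23 = 0.113 / 0.23 ≈ 0.4913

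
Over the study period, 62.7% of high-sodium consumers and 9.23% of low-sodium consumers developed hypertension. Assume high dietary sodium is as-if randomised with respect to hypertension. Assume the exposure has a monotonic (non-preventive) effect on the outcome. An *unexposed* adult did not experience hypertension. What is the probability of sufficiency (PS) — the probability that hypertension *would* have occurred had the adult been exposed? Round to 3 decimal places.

PS ≈ 0.589

p₁ = 0.627, p₀ = 0.0923.
Under exogeneity and monotonicity, PS = (p₁ − p₀) / (1 − p₀).
PS = (0.627 − 0.0923) / (1 − 0.0923) = 0.5347 / 0.9077 ≈ 0.5891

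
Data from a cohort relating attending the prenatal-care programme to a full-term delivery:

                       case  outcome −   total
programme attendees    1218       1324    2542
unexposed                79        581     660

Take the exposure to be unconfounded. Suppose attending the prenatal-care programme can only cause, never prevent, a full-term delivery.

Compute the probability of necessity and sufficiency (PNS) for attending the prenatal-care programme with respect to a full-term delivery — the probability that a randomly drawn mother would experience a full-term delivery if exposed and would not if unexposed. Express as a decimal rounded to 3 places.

PNS ≈ 0.359

p₁ = P(outcome | exposed) = 1218/2542 = 0.47915
p₀ = P(outcome | unexposed) = 79/660 = 0.1197
Under exogeneity and monotonicity, PNS = p₁ − p₀.
PNS = 0.47915 − 0.1197 = 0.35945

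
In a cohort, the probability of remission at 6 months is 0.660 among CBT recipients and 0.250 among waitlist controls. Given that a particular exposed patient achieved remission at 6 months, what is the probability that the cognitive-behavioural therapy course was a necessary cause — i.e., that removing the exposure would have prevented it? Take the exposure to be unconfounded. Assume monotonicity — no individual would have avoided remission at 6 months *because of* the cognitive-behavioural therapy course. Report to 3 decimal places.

Let p₁ = 0.66, p₀ = 0.25.
Under exogeneity and monotonicity, PN = (p₁ − p₀) / p₁.
PN = (0.66 − 0.25) / 0.66 = 0.41 / 0.66 ≈ 0.6212

PN ≈ 0.621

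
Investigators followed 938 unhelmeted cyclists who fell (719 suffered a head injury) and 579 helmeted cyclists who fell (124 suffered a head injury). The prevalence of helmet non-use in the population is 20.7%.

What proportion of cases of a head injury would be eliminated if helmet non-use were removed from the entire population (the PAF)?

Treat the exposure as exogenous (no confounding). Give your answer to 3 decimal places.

p₁ = P(outcome | exposed) = 719/938 = 0.76652
p₀ = P(outcome | unexposed) = 124/579 = 0.21416
Overall risk P(Y=1) = π·p₁ + (1−π)·p₀ = 0.207×0.76652 + 0.793×0.21416 = 0.3285.
Under exogeneity, PAF = [P(Y=1) − p₀] / P(Y=1).
PAF = (0.3285 − 0.21416) / 0.3285 ≈ 0.3481

PAF ≈ 0.348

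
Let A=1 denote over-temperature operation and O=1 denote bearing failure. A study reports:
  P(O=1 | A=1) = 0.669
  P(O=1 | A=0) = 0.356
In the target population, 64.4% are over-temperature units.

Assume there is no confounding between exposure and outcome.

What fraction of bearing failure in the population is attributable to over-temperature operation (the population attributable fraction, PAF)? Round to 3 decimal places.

Let p₁ = 0.669, p₀ = 0.356.
Overall risk P(Y=1) = π·p₁ + (1−π)·p₀ = 0.644×0.669 + 0.356×0.356 = 0.55757.
Under exogeneity, PAF = [P(Y=1) − p₀] / P(Y=1).
PAF = (0.55757 − 0.356) / 0.55757 ≈ 0.3615

PAF ≈ 0.362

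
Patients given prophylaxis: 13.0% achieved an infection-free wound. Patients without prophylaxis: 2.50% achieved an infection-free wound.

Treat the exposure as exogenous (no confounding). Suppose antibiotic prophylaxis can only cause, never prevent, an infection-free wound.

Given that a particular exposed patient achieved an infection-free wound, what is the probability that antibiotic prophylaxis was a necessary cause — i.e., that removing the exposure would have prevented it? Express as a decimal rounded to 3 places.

PN ≈ 0.808

p₁ = 0.13, p₀ = 0.025.
Under exogeneity and monotonicity, PN = (p₁ − p₀) / p₁.
PN = (0.13 − 0.025) / 0.13 = 0.105 / 0.13 ≈ 0.8077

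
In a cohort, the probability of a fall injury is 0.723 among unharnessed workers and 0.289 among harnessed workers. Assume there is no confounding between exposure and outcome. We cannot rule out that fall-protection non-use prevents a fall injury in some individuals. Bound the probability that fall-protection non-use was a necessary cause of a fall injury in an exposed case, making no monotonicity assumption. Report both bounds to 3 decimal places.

0.600 ≤ PN ≤ 0.983

Let p₁ = 0.723, p₀ = 0.289.
Under exogeneity alone the bounds on PN are max{0,(p₁−p₀)/p₁} ≤ PN ≤ min{1,(1−p₀)/p₁}.
  lower = (p₁ − p₀)/p₁ = 0.434 / 0.723 ≈ 0.6003
  upper = min{1, (1 − p₀)/p₁} = 0.711 / 0.723 ≈ 0.9834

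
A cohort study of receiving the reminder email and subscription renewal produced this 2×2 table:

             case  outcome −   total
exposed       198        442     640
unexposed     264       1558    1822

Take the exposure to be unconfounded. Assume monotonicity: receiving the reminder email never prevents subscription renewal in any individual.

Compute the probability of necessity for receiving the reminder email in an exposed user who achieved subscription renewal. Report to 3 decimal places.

PN ≈ 0.532

p₁ = P(outcome | exposed) = 198/640 = 0.30938
p₀ = P(outcome | unexposed) = 264/1822 = 0.1449
Under exogeneity and monotonicity, PN = (p₁ − p₀) / p₁.
PN = (0.30938 − 0.1449) / 0.30938 = 0.16448 / 0.30938 ≈ 0.5317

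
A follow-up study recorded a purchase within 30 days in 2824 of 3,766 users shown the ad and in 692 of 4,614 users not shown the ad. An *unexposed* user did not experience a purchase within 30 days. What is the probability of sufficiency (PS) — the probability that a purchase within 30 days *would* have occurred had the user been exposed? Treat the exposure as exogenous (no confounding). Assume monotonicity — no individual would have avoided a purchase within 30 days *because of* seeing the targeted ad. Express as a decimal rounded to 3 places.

PS ≈ 0.706

p₁ = P(outcome | exposed) = 2824/3766 = 0.74987
p₀ = P(outcome | unexposed) = 692/4614 = 0.14998
Under exogeneity and monotonicity, PS = (p₁ − p₀) / (1 − p₀).
PS = (0.74987 − 0.14998) / (1 − 0.14998) = 0.59989 / 0.85002 ≈ 0.7057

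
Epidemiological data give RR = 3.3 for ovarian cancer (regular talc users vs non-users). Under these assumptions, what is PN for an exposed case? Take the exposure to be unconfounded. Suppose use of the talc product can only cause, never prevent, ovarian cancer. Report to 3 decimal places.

PN ≈ 0.697

Under exogeneity and monotonicity, PN = (RR − 1) / RR = 1 − 1/RR.
PN = (3.3 − 1) / 3.3 = 2.3 / 3.3 ≈ 0.6970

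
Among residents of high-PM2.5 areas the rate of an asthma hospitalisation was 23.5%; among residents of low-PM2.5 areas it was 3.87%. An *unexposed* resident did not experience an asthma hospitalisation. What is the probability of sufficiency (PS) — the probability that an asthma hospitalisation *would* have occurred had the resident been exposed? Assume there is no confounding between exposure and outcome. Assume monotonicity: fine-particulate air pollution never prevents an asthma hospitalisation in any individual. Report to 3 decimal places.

p₁ = 0.235, p₀ = 0.0387.
Under exogeneity and monotonicity, PS = (p₁ − p₀) / (1 − p₀).
PS = (0.235 − 0.0387) / (1 − 0.0387) = 0.1963 / 0.9613 ≈ 0.2042

PS ≈ 0.204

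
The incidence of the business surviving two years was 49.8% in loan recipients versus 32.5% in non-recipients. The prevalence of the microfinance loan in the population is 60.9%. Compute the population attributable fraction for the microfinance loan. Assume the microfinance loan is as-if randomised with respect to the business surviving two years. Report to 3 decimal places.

p₁ = 0.498, p₀ = 0.325.
Overall risk P(Y=1) = π·p₁ + (1−π)·p₀ = 0.609×0.498 + 0.391×0.325 = 0.43036.
Under exogeneity, PAF = [P(Y=1) − p₀] / P(Y=1).
PAF = (0.43036 − 0.325) / 0.43036 ≈ 0.2448

PAF ≈ 0.245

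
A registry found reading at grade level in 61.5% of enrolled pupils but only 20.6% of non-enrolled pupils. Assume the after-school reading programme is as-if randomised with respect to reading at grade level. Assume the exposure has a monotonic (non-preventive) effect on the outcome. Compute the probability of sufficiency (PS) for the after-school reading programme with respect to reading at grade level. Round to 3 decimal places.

PS ≈ 0.515

p₁ = 0.615, p₀ = 0.206.
Under exogeneity and monotonicity, PS = (p₁ − p₀) / (1 − p₀).
PS = (0.615 − 0.206) / (1 − 0.206) = 0.409 / 0.794 ≈ 0.5151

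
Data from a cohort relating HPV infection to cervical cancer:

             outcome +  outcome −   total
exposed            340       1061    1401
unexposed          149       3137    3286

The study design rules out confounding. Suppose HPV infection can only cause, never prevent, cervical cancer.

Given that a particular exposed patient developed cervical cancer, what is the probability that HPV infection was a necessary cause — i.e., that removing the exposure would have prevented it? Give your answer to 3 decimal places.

p₁ = P(outcome | exposed) = 340/1401 = 0.24268
p₀ = P(outcome | unexposed) = 149/3286 = 0.045344
Under exogeneity and monotonicity, PN = (p₁ − p₀)/p₁.
PN = (0.24268 − 0.045344) / 0.24268 ≈ 0.8132

PN ≈ 0.813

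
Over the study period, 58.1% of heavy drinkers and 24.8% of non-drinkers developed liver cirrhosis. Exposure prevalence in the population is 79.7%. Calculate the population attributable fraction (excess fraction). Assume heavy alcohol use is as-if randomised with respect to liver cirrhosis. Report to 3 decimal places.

p₁ = 0.581, p₀ = 0.248.
Overall risk P(Y=1) = π·p₁ + (1−π)·p₀ = 0.797×0.581 + 0.203×0.248 = 0.5134.
Under exogeneity, PAF = [P(Y=1) − p₀] / P(Y=1).
PAF = (0.5134 − 0.248) / 0.5134 ≈ 0.5169

PAF ≈ 0.517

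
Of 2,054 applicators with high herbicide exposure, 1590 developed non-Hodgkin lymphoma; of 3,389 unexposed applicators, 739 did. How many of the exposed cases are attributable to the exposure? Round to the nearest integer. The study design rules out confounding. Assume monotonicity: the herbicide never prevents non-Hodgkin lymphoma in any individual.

about 1142 cases

p₁ = P(outcome | exposed) = 1590/2054 = 0.7741
p₀ = P(outcome | unexposed) = 739/3389 = 0.21806
PN = (p₁ − p₀)/p₁ = (0.7741 − 0.21806) / 0.7741 ≈ 0.71831.
Attributable cases ≈ PN × (exposed cases) = 0.71831 × 1590 ≈ 1142.11.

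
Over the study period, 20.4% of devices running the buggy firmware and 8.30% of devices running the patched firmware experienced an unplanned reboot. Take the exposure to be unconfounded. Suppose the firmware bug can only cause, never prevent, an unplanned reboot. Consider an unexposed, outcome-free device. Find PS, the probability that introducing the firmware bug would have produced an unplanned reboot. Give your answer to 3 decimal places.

p₁ = 0.204, p₀ = 0.083.
Under exogeneity and monotonicity, PS = (p₁ − p₀) / (1 − p₀).
PS = (0.204 − 0.083) / (1 − 0.083) = 0.121 / 0.917 ≈ 0.1320

PS ≈ 0.132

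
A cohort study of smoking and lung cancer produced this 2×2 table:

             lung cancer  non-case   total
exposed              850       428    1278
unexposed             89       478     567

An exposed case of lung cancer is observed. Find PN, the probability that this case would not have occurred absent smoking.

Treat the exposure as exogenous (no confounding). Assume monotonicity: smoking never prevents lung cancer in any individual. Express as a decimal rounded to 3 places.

p₁ = P(outcome | exposed) = 850/1278 = 0.6651
p₀ = P(outcome | unexposed) = 89/567 = 0.15697
Under exogeneity and monotonicity, PN = (p₁ − p₀) / p₁.
PN = (0.6651 − 0.15697) / 0.6651 = 0.50814 / 0.6651 ≈ 0.7640

PN ≈ 0.764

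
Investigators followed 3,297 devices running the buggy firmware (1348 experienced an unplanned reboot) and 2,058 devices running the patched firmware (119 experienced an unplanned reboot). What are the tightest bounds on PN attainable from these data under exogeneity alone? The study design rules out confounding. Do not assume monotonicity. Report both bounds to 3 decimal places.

p₁ = P(outcome | exposed) = 1348/3297 = 0.40886
p₀ = P(outcome | unexposed) = 119/2058 = 0.057823
Under exogeneity alone the bounds on PN are max{0,(p₁−p₀)/p₁} ≤ PN ≤ min{1,(1−p₀)/p₁}.
  lower = (p₁ − p₀)/p₁ = 0.35103 / 0.40886 ≈ 0.8586
  upper = min{1, (1 − p₀)/p₁} = 0.94218 / 0.40886 ≈ 2.3044 → capped at 1

0.859 ≤ PN ≤ 1.000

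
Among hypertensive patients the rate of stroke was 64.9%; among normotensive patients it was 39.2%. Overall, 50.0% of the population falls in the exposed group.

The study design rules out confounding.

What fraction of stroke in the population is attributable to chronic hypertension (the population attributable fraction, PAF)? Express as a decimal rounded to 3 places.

p₁ = 0.649, p₀ = 0.392.
Overall risk P(Y=1) = π·p₁ + (1−π)·p₀ = 0.5×0.649 + 0.5×0.392 = 0.5205.
Under exogeneity, PAF = [P(Y=1) − p₀] / P(Y=1).
PAF = (0.5205 − 0.392) / 0.5205 ≈ 0.2469

PAF ≈ 0.247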